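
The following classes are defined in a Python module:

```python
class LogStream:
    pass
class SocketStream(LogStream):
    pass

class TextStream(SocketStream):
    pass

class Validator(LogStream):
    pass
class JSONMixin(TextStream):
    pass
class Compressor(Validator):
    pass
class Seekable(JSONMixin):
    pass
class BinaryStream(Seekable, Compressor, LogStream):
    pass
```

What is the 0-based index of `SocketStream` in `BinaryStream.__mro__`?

4

L[BinaryStream] = BinaryStream + merge(L[Seekable], L[Compressor], L[LogStream], [Seekable Compressor LogStream])
  take Seekable:  [Seekable JSONMixin TextStream SocketStream LogStream object] + [Compressor Validator LogStream object] + [LogStream object] + [Seekable Compressor LogStream]
  take JSONMixin:  [JSONMixin TextStream SocketStream LogStream object] + [Compressor Validator LogStream object] + [LogStream object] + [Compressor LogStream]
  take TextStream:  [TextStream SocketStream LogStream object] + [Compressor Validator LogStream object] + [LogStream object] + [Compressor LogStream]
  take SocketStream:  [SocketStream LogStream object] + [Compressor Validator LogStream object] + [LogStream object] + [Compressor LogStream]
  take Compressor:  [LogStream object] + [Compressor Validator LogStream object] + [LogStream object] + [Compressor LogStream]
  take Validator:  [LogStream object] + [Validator LogStream object] + [LogStream object] + [LogStream]
  take LogStream:  [LogStream object] + [LogStream object] + [LogStream object] + [LogStream]
  take object:  [object] + [object] + [object]
MRO: BinaryStream Seekable JSONMixin TextStream SocketStream Compressor Validator LogStream object
SocketStream sits at index 4.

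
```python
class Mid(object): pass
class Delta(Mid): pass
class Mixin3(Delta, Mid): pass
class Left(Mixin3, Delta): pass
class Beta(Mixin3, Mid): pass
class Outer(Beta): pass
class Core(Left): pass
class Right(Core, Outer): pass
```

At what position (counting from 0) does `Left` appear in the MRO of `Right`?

2

L[Right] = Right + merge(L[Core], L[Outer], [Core Outer])
  take Core:  [Core Left Mixin3 Delta Mid object] + [Outer Beta Mixin3 Delta Mid object] + [Core Outer]
  take Left:  [Left Mixin3 Delta Mid object] + [Outer Beta Mixin3 Delta Mid object] + [Outer]
  take Outer:  [Mixin3 Delta Mid object] + [Outer Beta Mixin3 Delta Mid object] + [Outer]
  take Beta:  [Mixin3 Delta Mid object] + [Beta Mixin3 Delta Mid object]
  take Mixin3:  [Mixin3 Delta Mid object] + [Mixin3 Delta Mid object]
  take Delta:  [Delta Mid object] + [Delta Mid object]
  take Mid:  [Mid object] + [Mid object]
  take object:  [object] + [object]
MRO: Right Core Left Outer Beta Mixin3 Delta Mid object
Left sits at index 2.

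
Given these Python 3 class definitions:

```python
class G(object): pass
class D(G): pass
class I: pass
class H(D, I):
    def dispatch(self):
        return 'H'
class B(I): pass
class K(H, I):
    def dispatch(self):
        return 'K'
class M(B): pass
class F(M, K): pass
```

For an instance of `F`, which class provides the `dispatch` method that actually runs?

K

L[F] = F + merge(L[M], L[K], [M K])
  take M:  [M B I object] + [K H D G I object] + [M K]
  take B:  [B I object] + [K H D G I object] + [K]
  take K:  [I object] + [K H D G I object] + [K]
  take H:  [I object] + [H D G I object]
  take D:  [I object] + [D G I object]
  take G:  [I object] + [G I object]
  take I:  [I object] + [I object]
  take object:  [object] + [object]
MRO: F M B K H D G I object
dispatch is defined in: H, K. First along the MRO is K.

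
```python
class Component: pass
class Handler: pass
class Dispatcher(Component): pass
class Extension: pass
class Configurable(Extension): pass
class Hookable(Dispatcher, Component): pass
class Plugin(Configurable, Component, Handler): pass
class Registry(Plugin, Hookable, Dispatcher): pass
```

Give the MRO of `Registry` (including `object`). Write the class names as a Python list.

L[Registry] = Registry + merge(L[Plugin], L[Hookable], L[Dispatcher], [Plugin Hookable Dispatcher])
  take Plugin:  [Plugin Configurable Extension Component Handler object] + [Hookable Dispatcher Component object] + [Dispatcher Component object] + [Plugin Hookable Dispatcher]
  take Configurable:  [Configurable Extension Component Handler object] + [Hookable Dispatcher Component object] + [Dispatcher Component object] + [Hookable Dispatcher]
  take Extension:  [Extension Component Handler object] + [Hookable Dispatcher Component object] + [Dispatcher Component object] + [Hookable Dispatcher]
  take Hookable:  [Component Handler object] + [Hookable Dispatcher Component object] + [Dispatcher Component object] + [Hookable Dispatcher]
  take Dispatcher:  [Component Handler object] + [Dispatcher Component object] + [Dispatcher Component object] + [Dispatcher]
  take Component:  [Component Handler object] + [Component object] + [Component object]
  take Handler:  [Handler object] + [object] + [object]
  take object:  [object] + [object] + [object]

[Registry, Plugin, Configurable, Extension, Hookable, Dispatcher, Component, Handler, object]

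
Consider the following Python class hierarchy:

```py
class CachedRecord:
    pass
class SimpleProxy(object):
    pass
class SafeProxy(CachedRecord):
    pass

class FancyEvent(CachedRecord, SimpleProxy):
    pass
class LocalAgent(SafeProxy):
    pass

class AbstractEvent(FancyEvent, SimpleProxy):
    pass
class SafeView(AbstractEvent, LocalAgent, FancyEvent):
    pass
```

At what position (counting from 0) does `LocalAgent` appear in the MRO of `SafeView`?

2

L[SafeView] = SafeView + merge(L[AbstractEvent], L[LocalAgent], L[FancyEvent], [AbstractEvent LocalAgent FancyEvent])
  take AbstractEvent:  [AbstractEvent FancyEvent CachedRecord SimpleProxy object] + [LocalAgent SafeProxy CachedRecord object] + [FancyEvent CachedRecord SimpleProxy object] + [AbstractEvent LocalAgent FancyEvent]
  take LocalAgent:  [FancyEvent CachedRecord SimpleProxy object] + [LocalAgent SafeProxy CachedRecord object] + [FancyEvent CachedRecord SimpleProxy object] + [LocalAgent FancyEvent]
  take FancyEvent:  [FancyEvent CachedRecord SimpleProxy object] + [SafeProxy CachedRecord object] + [FancyEvent CachedRecord SimpleProxy object] + [FancyEvent]
  take SafeProxy:  [CachedRecord SimpleProxy object] + [SafeProxy CachedRecord object] + [CachedRecord SimpleProxy object]
  take CachedRecord:  [CachedRecord SimpleProxy object] + [CachedRecord object] + [CachedRecord SimpleProxy object]
  take SimpleProxy:  [SimpleProxy object] + [object] + [SimpleProxy object]
  take object:  [object] + [object] + [object]
MRO: SafeView AbstractEvent LocalAgent FancyEvent SafeProxy CachedRecord SimpleProxy object
LocalAgent sits at index 2.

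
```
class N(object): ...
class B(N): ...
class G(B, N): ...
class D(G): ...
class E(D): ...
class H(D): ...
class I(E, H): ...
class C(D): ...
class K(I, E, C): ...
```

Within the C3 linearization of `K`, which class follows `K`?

L[K] = K + merge(L[I], L[E], L[C], [I E C])
  take I:  [I E H D G B N object] + [E D G B N object] + [C D G B N object] + [I E C]
  take E:  [E H D G B N object] + [E D G B N object] + [C D G B N object] + [E C]
  take H:  [H D G B N object] + [D G B N object] + [C D G B N object] + [C]
  take C:  [D G B N object] + [D G B N object] + [C D G B N object] + [C]
  take D:  [D G B N object] + [D G B N object] + [D G B N object]
  take G:  [G B N object] + [G B N object] + [G B N object]
  take B:  [B N object] + [B N object] + [B N object]
  take N:  [N object] + [N object] + [N object]
  take object:  [object] + [object] + [object]
MRO: K I E H C D G B N object
K is at position 0; next is I.

I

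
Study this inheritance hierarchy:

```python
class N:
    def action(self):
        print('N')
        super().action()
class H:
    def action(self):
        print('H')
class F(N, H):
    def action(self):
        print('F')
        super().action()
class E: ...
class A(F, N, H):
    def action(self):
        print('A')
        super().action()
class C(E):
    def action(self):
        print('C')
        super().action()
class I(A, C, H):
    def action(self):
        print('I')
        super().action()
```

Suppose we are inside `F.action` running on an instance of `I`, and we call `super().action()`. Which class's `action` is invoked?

L[I] = I + merge(L[A], L[C], L[H], [A C H])
  take A:  [A F N H object] + [C E object] + [H object] + [A C H]
  take F:  [F N H object] + [C E object] + [H object] + [C H]
  take N:  [N H object] + [C E object] + [H object] + [C H]
  take C:  [H object] + [C E object] + [H object] + [C H]
  take H:  [H object] + [E object] + [H object] + [H]
  take E:  [object] + [E object] + [object]
  take object:  [object] + [object] + [object]
MRO: I A F N C H E object
super() in F.action on a I instance goes to the class after F in I's MRO: N.

N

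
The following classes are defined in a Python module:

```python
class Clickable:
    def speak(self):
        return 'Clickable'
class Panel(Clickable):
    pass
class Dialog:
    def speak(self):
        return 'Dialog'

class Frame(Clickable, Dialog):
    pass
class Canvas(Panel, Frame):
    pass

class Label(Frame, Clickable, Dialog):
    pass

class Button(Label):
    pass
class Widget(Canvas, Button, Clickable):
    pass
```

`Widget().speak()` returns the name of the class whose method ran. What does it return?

Clickable

L[Widget] = Widget + merge(L[Canvas], L[Button], L[Clickable], [Canvas Button Clickable])
  take Canvas:  [Canvas Panel Frame Clickable Dialog object] + [Button Label Frame Clickable Dialog object] + [Clickable object] + [Canvas Button Clickable]
  take Panel:  [Panel Frame Clickable Dialog object] + [Button Label Frame Clickable Dialog object] + [Clickable object] + [Button Clickable]
  take Button:  [Frame Clickable Dialog object] + [Button Label Frame Clickable Dialog object] + [Clickable object] + [Button Clickable]
  take Label:  [Frame Clickable Dialog object] + [Label Frame Clickable Dialog object] + [Clickable object] + [Clickable]
  take Frame:  [Frame Clickable Dialog object] + [Frame Clickable Dialog object] + [Clickable object] + [Clickable]
  take Clickable:  [Clickable Dialog object] + [Clickable Dialog object] + [Clickable object] + [Clickable]
  take Dialog:  [Dialog object] + [Dialog object] + [object]
  take object:  [object] + [object] + [object]
MRO: Widget Canvas Panel Button Label Frame Clickable Dialog object
speak is defined in: Clickable, Dialog. First along the MRO is Clickable.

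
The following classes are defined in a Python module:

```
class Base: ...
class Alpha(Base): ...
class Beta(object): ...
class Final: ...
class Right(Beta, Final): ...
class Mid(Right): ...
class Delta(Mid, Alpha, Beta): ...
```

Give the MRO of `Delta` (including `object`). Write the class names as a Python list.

[Delta, Mid, Right, Alpha, Beta, Final, Base, object]

L[Delta] = Delta + merge(L[Mid], L[Alpha], L[Beta], [Mid Alpha Beta])
  take Mid:  [Mid Right Beta Final object] + [Alpha Base object] + [Beta object] + [Mid Alpha Beta]
  take Right:  [Right Beta Final object] + [Alpha Base object] + [Beta object] + [Alpha Beta]
  take Alpha:  [Beta Final object] + [Alpha Base object] + [Beta object] + [Alpha Beta]
  take Beta:  [Beta Final object] + [Base object] + [Beta object] + [Beta]
  take Final:  [Final object] + [Base object] + [object]
  take Base:  [object] + [Base object] + [object]
  take object:  [object] + [object] + [object]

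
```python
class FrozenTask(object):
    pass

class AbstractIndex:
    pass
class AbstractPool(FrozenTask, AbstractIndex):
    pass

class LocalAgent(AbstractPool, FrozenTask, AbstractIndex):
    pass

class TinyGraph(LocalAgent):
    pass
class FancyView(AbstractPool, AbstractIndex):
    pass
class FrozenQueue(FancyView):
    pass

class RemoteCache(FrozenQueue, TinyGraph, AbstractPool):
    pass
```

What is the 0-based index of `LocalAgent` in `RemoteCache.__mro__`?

4

L[RemoteCache] = RemoteCache + merge(L[FrozenQueue], L[TinyGraph], L[AbstractPool], [FrozenQueue TinyGraph AbstractPool])
  take FrozenQueue:  [FrozenQueue FancyView AbstractPool FrozenTask AbstractIndex object] + [TinyGraph LocalAgent AbstractPool FrozenTask AbstractIndex object] + [AbstractPool FrozenTask AbstractIndex object] + [FrozenQueue TinyGraph AbstractPool]
  take FancyView:  [FancyView AbstractPool FrozenTask AbstractIndex object] + [TinyGraph LocalAgent AbstractPool FrozenTask AbstractIndex object] + [AbstractPool FrozenTask AbstractIndex object] + [TinyGraph AbstractPool]
  take TinyGraph:  [AbstractPool FrozenTask AbstractIndex object] + [TinyGraph LocalAgent AbstractPool FrozenTask AbstractIndex object] + [AbstractPool FrozenTask AbstractIndex object] + [TinyGraph AbstractPool]
  take LocalAgent:  [AbstractPool FrozenTask AbstractIndex object] + [LocalAgent AbstractPool FrozenTask AbstractIndex object] + [AbstractPool FrozenTask AbstractIndex object] + [AbstractPool]
  take AbstractPool:  [AbstractPool FrozenTask AbstractIndex object] + [AbstractPool FrozenTask AbstractIndex object] + [AbstractPool FrozenTask AbstractIndex object] + [AbstractPool]
  take FrozenTask:  [FrozenTask AbstractIndex object] + [FrozenTask AbstractIndex object] + [FrozenTask AbstractIndex object]
  take AbstractIndex:  [AbstractIndex object] + [AbstractIndex object] + [AbstractIndex object]
  take object:  [object] + [object] + [object]
MRO: RemoteCache FrozenQueue FancyView TinyGraph LocalAgent AbstractPool FrozenTask AbstractIndex object
LocalAgent sits at index 4.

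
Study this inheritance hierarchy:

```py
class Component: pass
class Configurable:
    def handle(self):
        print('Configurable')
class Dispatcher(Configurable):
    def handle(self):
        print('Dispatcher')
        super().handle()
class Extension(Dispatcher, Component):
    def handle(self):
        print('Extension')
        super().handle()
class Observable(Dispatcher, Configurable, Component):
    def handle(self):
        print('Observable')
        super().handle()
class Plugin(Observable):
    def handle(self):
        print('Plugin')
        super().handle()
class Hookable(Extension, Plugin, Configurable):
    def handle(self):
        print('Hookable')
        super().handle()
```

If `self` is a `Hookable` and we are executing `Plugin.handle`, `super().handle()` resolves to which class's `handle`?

L[Hookable] = Hookable + merge(L[Extension], L[Plugin], L[Configurable], [Extension Plugin Configurable])
  take Extension:  [Extension Dispatcher Configurable Component object] + [Plugin Observable Dispatcher Configurable Component object] + [Configurable object] + [Extension Plugin Configurable]
  take Plugin:  [Dispatcher Configurable Component object] + [Plugin Observable Dispatcher Configurable Component object] + [Configurable object] + [Plugin Configurable]
  take Observable:  [Dispatcher Configurable Component object] + [Observable Dispatcher Configurable Component object] + [Configurable object] + [Configurable]
  take Dispatcher:  [Dispatcher Configurable Component object] + [Dispatcher Configurable Component object] + [Configurable object] + [Configurable]
  take Configurable:  [Configurable Component object] + [Configurable Component object] + [Configurable object] + [Configurable]
  take Component:  [Component object] + [Component object] + [object]
  take object:  [object] + [object] + [object]
MRO: Hookable Extension Plugin Observable Dispatcher Configurable Component object
super() in Plugin.handle on a Hookable instance goes to the class after Plugin in Hookable's MRO: Observable.

Observable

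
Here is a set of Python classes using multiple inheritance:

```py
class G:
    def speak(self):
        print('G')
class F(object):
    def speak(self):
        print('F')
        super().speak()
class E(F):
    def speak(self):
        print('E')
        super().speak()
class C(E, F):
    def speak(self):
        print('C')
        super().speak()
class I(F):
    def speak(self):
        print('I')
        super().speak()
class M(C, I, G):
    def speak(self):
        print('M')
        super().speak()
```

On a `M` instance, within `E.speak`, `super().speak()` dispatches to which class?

I

L[M] = M + merge(L[C], L[I], L[G], [C I G])
  take C:  [C E F object] + [I F object] + [G object] + [C I G]
  take E:  [E F object] + [I F object] + [G object] + [I G]
  take I:  [F object] + [I F object] + [G object] + [I G]
  take F:  [F object] + [F object] + [G object] + [G]
  take G:  [object] + [object] + [G object] + [G]
  take object:  [object] + [object] + [object]
MRO: M C E I F G object
super() in E.speak on a M instance goes to the class after E in M's MRO: I.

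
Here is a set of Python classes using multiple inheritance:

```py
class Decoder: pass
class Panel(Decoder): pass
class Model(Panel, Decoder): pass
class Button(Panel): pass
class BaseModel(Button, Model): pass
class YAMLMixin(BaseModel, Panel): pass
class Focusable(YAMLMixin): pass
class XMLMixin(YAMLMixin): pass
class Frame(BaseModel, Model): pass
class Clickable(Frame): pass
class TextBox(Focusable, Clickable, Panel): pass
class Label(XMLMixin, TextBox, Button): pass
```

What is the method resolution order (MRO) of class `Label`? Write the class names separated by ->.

Label -> XMLMixin -> TextBox -> Focusable -> YAMLMixin -> Clickable -> Frame -> BaseModel -> Button -> Model -> Panel -> Decoder -> object

L[Label] = Label + merge(L[XMLMixin], L[TextBox], L[Button], [XMLMixin TextBox Button])
  take XMLMixin:  [XMLMixin YAMLMixin BaseModel Button Model Panel Decoder object] + [TextBox Focusable YAMLMixin Clickable Frame BaseModel Button Model Panel Decoder object] + [Button Panel Decoder object] + [XMLMixin TextBox Button]
  take TextBox:  [YAMLMixin BaseModel Button Model Panel Decoder object] + [TextBox Focusable YAMLMixin Clickable Frame BaseModel Button Model Panel Decoder object] + [Button Panel Decoder object] + [TextBox Button]
  take Focusable:  [YAMLMixin BaseModel Button Model Panel Decoder object] + [Focusable YAMLMixin Clickable Frame BaseModel Button Model Panel Decoder object] + [Button Panel Decoder object] + [Button]
  take YAMLMixin:  [YAMLMixin BaseModel Button Model Panel Decoder object] + [YAMLMixin Clickable Frame BaseModel Button Model Panel Decoder object] + [Button Panel Decoder object] + [Button]
  take Clickable:  [BaseModel Button Model Panel Decoder object] + [Clickable Frame BaseModel Button Model Panel Decoder object] + [Button Panel Decoder object] + [Button]
  take Frame:  [BaseModel Button Model Panel Decoder object] + [Frame BaseModel Button Model Panel Decoder object] + [Button Panel Decoder object] + [Button]
  take BaseModel:  [BaseModel Button Model Panel Decoder object] + [BaseModel Button Model Panel Decoder object] + [Button Panel Decoder object] + [Button]
  take Button:  [Button Model Panel Decoder object] + [Button Model Panel Decoder object] + [Button Panel Decoder object] + [Button]
  take Model:  [Model Panel Decoder object] + [Model Panel Decoder object] + [Panel Decoder object]
  take Panel:  [Panel Decoder object] + [Panel Decoder object] + [Panel Decoder object]
  take Decoder:  [Decoder object] + [Decoder object] + [Decoder object]
  take object:  [object] + [object] + [object]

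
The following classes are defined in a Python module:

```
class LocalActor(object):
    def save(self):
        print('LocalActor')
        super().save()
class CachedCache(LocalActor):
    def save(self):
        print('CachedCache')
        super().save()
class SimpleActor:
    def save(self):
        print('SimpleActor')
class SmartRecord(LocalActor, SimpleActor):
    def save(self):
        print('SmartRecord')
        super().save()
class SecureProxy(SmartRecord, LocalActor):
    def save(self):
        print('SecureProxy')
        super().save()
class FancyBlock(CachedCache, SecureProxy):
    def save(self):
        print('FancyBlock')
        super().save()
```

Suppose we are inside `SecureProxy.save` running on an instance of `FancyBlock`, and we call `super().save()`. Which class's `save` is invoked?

SmartRecord

L[FancyBlock] = FancyBlock + merge(L[CachedCache], L[SecureProxy], [CachedCache SecureProxy])
  take CachedCache:  [CachedCache LocalActor object] + [SecureProxy SmartRecord LocalActor SimpleActor object] + [CachedCache SecureProxy]
  take SecureProxy:  [LocalActor object] + [SecureProxy SmartRecord LocalActor SimpleActor object] + [SecureProxy]
  take SmartRecord:  [LocalActor object] + [SmartRecord LocalActor SimpleActor object]
  take LocalActor:  [LocalActor object] + [LocalActor SimpleActor object]
  take SimpleActor:  [object] + [SimpleActor object]
  take object:  [object] + [object]
MRO: FancyBlock CachedCache SecureProxy SmartRecord LocalActor SimpleActor object
super() in SecureProxy.save on a FancyBlock instance goes to the class after SecureProxy in FancyBlock's MRO: SmartRecord.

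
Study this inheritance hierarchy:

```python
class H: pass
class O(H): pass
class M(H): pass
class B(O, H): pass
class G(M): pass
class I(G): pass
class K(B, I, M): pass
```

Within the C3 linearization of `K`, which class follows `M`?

L[K] = K + merge(L[B], L[I], L[M], [B I M])
  take B:  [B O H object] + [I G M H object] + [M H object] + [B I M]
  take O:  [O H object] + [I G M H object] + [M H object] + [I M]
  take I:  [H object] + [I G M H object] + [M H object] + [I M]
  take G:  [H object] + [G M H object] + [M H object] + [M]
  take M:  [H object] + [M H object] + [M H object] + [M]
  take H:  [H object] + [H object] + [H object]
  take object:  [object] + [object] + [object]
MRO: K B O I G M H object
M is at position 5; next is H.

H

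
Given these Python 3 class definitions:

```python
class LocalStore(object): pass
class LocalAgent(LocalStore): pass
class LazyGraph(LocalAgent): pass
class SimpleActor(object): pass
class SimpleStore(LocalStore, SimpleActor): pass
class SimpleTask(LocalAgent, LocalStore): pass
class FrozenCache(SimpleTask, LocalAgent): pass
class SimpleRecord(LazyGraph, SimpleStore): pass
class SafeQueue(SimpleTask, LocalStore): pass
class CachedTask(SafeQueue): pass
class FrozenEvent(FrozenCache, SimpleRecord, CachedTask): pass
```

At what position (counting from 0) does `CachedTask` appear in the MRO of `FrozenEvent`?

L[FrozenEvent] = FrozenEvent + merge(L[FrozenCache], L[SimpleRecord], L[CachedTask], [FrozenCache SimpleRecord CachedTask])
  take FrozenCache:  [FrozenCache SimpleTask LocalAgent LocalStore object] + [SimpleRecord LazyGraph LocalAgent SimpleStore LocalStore SimpleActor object] + [CachedTask SafeQueue SimpleTask LocalAgent LocalStore object] + [FrozenCache SimpleRecord CachedTask]
  take SimpleRecord:  [SimpleTask LocalAgent LocalStore object] + [SimpleRecord LazyGraph LocalAgent SimpleStore LocalStore SimpleActor object] + [CachedTask SafeQueue SimpleTask LocalAgent LocalStore object] + [SimpleRecord CachedTask]
  take LazyGraph:  [SimpleTask LocalAgent LocalStore object] + [LazyGraph LocalAgent SimpleStore LocalStore SimpleActor object] + [CachedTask SafeQueue SimpleTask LocalAgent LocalStore object] + [CachedTask]
  take CachedTask:  [SimpleTask LocalAgent LocalStore object] + [LocalAgent SimpleStore LocalStore SimpleActor object] + [CachedTask SafeQueue SimpleTask LocalAgent LocalStore object] + [CachedTask]
  take SafeQueue:  [SimpleTask LocalAgent LocalStore object] + [LocalAgent SimpleStore LocalStore SimpleActor object] + [SafeQueue SimpleTask LocalAgent LocalStore object]
  take SimpleTask:  [SimpleTask LocalAgent LocalStore object] + [LocalAgent SimpleStore LocalStore SimpleActor object] + [SimpleTask LocalAgent LocalStore object]
  take LocalAgent:  [LocalAgent LocalStore object] + [LocalAgent SimpleStore LocalStore SimpleActor object] + [LocalAgent LocalStore object]
  take SimpleStore:  [LocalStore object] + [SimpleStore LocalStore SimpleActor object] + [LocalStore object]
  take LocalStore:  [LocalStore object] + [LocalStore SimpleActor object] + [LocalStore object]
  take SimpleActor:  [object] + [SimpleActor object] + [object]
  take object:  [object] + [object] + [object]
MRO: FrozenEvent FrozenCache SimpleRecord LazyGraph CachedTask SafeQueue SimpleTask LocalAgent SimpleStore LocalStore SimpleActor object
CachedTask sits at index 4.

4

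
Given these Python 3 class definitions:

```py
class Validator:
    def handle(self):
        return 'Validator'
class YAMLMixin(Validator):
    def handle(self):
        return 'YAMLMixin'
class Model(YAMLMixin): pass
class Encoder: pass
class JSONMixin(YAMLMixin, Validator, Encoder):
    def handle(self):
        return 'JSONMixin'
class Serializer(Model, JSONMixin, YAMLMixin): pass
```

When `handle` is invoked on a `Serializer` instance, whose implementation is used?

JSONMixin

L[Serializer] = Serializer + merge(L[Model], L[JSONMixin], L[YAMLMixin], [Model JSONMixin YAMLMixin])
  take Model:  [Model YAMLMixin Validator object] + [JSONMixin YAMLMixin Validator Encoder object] + [YAMLMixin Validator object] + [Model JSONMixin YAMLMixin]
  take JSONMixin:  [YAMLMixin Validator object] + [JSONMixin YAMLMixin Validator Encoder object] + [YAMLMixin Validator object] + [JSONMixin YAMLMixin]
  take YAMLMixin:  [YAMLMixin Validator object] + [YAMLMixin Validator Encoder object] + [YAMLMixin Validator object] + [YAMLMixin]
  take Validator:  [Validator object] + [Validator Encoder object] + [Validator object]
  take Encoder:  [object] + [Encoder object] + [object]
  take object:  [object] + [object] + [object]
MRO: Serializer Model JSONMixin YAMLMixin Validator Encoder object
handle is defined in: JSONMixin, Validator, YAMLMixin. First along the MRO is JSONMixin.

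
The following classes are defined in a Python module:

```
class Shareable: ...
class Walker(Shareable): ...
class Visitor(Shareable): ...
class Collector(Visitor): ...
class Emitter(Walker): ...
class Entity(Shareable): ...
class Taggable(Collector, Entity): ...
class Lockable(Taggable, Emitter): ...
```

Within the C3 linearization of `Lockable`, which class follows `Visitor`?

Entity

L[Lockable] = Lockable + merge(L[Taggable], L[Emitter], [Taggable Emitter])
  take Taggable:  [Taggable Collector Visitor Entity Shareable object] + [Emitter Walker Shareable object] + [Taggable Emitter]
  take Collector:  [Collector Visitor Entity Shareable object] + [Emitter Walker Shareable object] + [Emitter]
  take Visitor:  [Visitor Entity Shareable object] + [Emitter Walker Shareable object] + [Emitter]
  take Entity:  [Entity Shareable object] + [Emitter Walker Shareable object] + [Emitter]
  take Emitter:  [Shareable object] + [Emitter Walker Shareable object] + [Emitter]
  take Walker:  [Shareable object] + [Walker Shareable object]
  take Shareable:  [Shareable object] + [Shareable object]
  take object:  [object] + [object]
MRO: Lockable Taggable Collector Visitor Entity Emitter Walker Shareable object
Visitor is at position 3; next is Entity.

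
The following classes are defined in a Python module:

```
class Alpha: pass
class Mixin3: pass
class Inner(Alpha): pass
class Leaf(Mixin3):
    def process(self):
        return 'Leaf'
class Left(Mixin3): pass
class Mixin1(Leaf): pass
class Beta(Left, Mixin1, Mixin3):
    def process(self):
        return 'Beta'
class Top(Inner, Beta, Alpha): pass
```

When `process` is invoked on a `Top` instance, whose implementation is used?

L[Top] = Top + merge(L[Inner], L[Beta], L[Alpha], [Inner Beta Alpha])
  take Inner:  [Inner Alpha object] + [Beta Left Mixin1 Leaf Mixin3 object] + [Alpha object] + [Inner Beta Alpha]
  take Beta:  [Alpha object] + [Beta Left Mixin1 Leaf Mixin3 object] + [Alpha object] + [Beta Alpha]
  take Alpha:  [Alpha object] + [Left Mixin1 Leaf Mixin3 object] + [Alpha object] + [Alpha]
  take Left:  [object] + [Left Mixin1 Leaf Mixin3 object] + [object]
  take Mixin1:  [object] + [Mixin1 Leaf Mixin3 object] + [object]
  take Leaf:  [object] + [Leaf Mixin3 object] + [object]
  take Mixin3:  [object] + [Mixin3 object] + [object]
  take object:  [object] + [object] + [object]
MRO: Top Inner Beta Alpha Left Mixin1 Leaf Mixin3 object
process is defined in: Beta, Leaf. First along the MRO is Beta.

Beta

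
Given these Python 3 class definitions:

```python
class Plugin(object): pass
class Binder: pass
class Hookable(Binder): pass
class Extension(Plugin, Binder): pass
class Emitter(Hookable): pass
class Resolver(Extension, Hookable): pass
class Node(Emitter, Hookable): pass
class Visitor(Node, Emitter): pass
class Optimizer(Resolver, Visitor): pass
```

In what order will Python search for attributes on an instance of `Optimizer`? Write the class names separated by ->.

L[Optimizer] = Optimizer + merge(L[Resolver], L[Visitor], [Resolver Visitor])
  take Resolver:  [Resolver Extension Plugin Hookable Binder object] + [Visitor Node Emitter Hookable Binder object] + [Resolver Visitor]
  take Extension:  [Extension Plugin Hookable Binder object] + [Visitor Node Emitter Hookable Binder object] + [Visitor]
  take Plugin:  [Plugin Hookable Binder object] + [Visitor Node Emitter Hookable Binder object] + [Visitor]
  take Visitor:  [Hookable Binder object] + [Visitor Node Emitter Hookable Binder object] + [Visitor]
  take Node:  [Hookable Binder object] + [Node Emitter Hookable Binder object]
  take Emitter:  [Hookable Binder object] + [Emitter Hookable Binder object]
  take Hookable:  [Hookable Binder object] + [Hookable Binder object]
  take Binder:  [Binder object] + [Binder object]
  take object:  [object] + [object]

Optimizer -> Resolver -> Extension -> Plugin -> Visitor -> Node -> Emitter -> Hookable -> Binder -> object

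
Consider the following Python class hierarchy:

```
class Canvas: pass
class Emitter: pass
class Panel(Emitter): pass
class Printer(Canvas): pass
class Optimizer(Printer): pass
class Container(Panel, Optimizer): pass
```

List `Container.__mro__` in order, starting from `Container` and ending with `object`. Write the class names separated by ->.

L[Container] = Container + merge(L[Panel], L[Optimizer], [Panel Optimizer])
  take Panel:  [Panel Emitter object] + [Optimizer Printer Canvas object] + [Panel Optimizer]
  take Emitter:  [Emitter object] + [Optimizer Printer Canvas object] + [Optimizer]
  take Optimizer:  [object] + [Optimizer Printer Canvas object] + [Optimizer]
  take Printer:  [object] + [Printer Canvas object]
  take Canvas:  [object] + [Canvas object]
  take object:  [object] + [object]

Container -> Panel -> Emitter -> Optimizer -> Printer -> Canvas -> object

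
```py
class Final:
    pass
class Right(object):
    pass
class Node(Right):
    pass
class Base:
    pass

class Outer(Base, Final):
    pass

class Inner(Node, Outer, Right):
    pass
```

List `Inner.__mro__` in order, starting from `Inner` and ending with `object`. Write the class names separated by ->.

L[Inner] = Inner + merge(L[Node], L[Outer], L[Right], [Node Outer Right])
  take Node:  [Node Right object] + [Outer Base Final object] + [Right object] + [Node Outer Right]
  take Outer:  [Right object] + [Outer Base Final object] + [Right object] + [Outer Right]
  take Right:  [Right object] + [Base Final object] + [Right object] + [Right]
  take Base:  [object] + [Base Final object] + [object]
  take Final:  [object] + [Final object] + [object]
  take object:  [object] + [object] + [object]

Inner -> Node -> Outer -> Right -> Base -> Final -> object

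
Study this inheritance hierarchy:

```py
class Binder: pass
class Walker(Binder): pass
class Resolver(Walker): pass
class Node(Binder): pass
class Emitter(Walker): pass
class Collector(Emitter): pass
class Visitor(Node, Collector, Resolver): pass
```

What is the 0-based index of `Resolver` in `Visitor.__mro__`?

4

L[Visitor] = Visitor + merge(L[Node], L[Collector], L[Resolver], [Node Collector Resolver])
  take Node:  [Node Binder object] + [Collector Emitter Walker Binder object] + [Resolver Walker Binder object] + [Node Collector Resolver]
  take Collector:  [Binder object] + [Collector Emitter Walker Binder object] + [Resolver Walker Binder object] + [Collector Resolver]
  take Emitter:  [Binder object] + [Emitter Walker Binder object] + [Resolver Walker Binder object] + [Resolver]
  take Resolver:  [Binder object] + [Walker Binder object] + [Resolver Walker Binder object] + [Resolver]
  take Walker:  [Binder object] + [Walker Binder object] + [Walker Binder object]
  take Binder:  [Binder object] + [Binder object] + [Binder object]
  take object:  [object] + [object] + [object]
MRO: Visitor Node Collector Emitter Resolver Walker Binder object
Resolver sits at index 4.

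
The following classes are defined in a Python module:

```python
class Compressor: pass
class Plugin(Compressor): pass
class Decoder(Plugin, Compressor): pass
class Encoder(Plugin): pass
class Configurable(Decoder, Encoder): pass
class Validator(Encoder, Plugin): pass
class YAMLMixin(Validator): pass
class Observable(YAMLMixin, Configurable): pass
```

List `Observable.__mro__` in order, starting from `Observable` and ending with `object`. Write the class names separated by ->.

Observable -> YAMLMixin -> Validator -> Configurable -> Decoder -> Encoder -> Plugin -> Compressor -> object

L[Observable] = Observable + merge(L[YAMLMixin], L[Configurable], [YAMLMixin Configurable])
  take YAMLMixin:  [YAMLMixin Validator Encoder Plugin Compressor object] + [Configurable Decoder Encoder Plugin Compressor object] + [YAMLMixin Configurable]
  take Validator:  [Validator Encoder Plugin Compressor object] + [Configurable Decoder Encoder Plugin Compressor object] + [Configurable]
  take Configurable:  [Encoder Plugin Compressor object] + [Configurable Decoder Encoder Plugin Compressor object] + [Configurable]
  take Decoder:  [Encoder Plugin Compressor object] + [Decoder Encoder Plugin Compressor object]
  take Encoder:  [Encoder Plugin Compressor object] + [Encoder Plugin Compressor object]
  take Plugin:  [Plugin Compressor object] + [Plugin Compressor object]
  take Compressor:  [Compressor object] + [Compressor object]
  take object:  [object] + [object]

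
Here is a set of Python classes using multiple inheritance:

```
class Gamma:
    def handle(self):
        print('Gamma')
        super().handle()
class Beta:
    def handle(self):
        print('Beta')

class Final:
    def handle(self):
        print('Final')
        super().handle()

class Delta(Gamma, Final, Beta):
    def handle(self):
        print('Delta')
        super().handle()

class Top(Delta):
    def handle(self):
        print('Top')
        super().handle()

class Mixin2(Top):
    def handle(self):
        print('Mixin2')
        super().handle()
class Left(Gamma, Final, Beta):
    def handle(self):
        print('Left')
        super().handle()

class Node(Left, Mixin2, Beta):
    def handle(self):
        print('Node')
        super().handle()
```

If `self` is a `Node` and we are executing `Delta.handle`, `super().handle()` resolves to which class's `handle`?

L[Node] = Node + merge(L[Left], L[Mixin2], L[Beta], [Left Mixin2 Beta])
  take Left:  [Left Gamma Final Beta object] + [Mixin2 Top Delta Gamma Final Beta object] + [Beta object] + [Left Mixin2 Beta]
  take Mixin2:  [Gamma Final Beta object] + [Mixin2 Top Delta Gamma Final Beta object] + [Beta object] + [Mixin2 Beta]
  take Top:  [Gamma Final Beta object] + [Top Delta Gamma Final Beta object] + [Beta object] + [Beta]
  take Delta:  [Gamma Final Beta object] + [Delta Gamma Final Beta object] + [Beta object] + [Beta]
  take Gamma:  [Gamma Final Beta object] + [Gamma Final Beta object] + [Beta object] + [Beta]
  take Final:  [Final Beta object] + [Final Beta object] + [Beta object] + [Beta]
  take Beta:  [Beta object] + [Beta object] + [Beta object] + [Beta]
  take object:  [object] + [object] + [object]
MRO: Node Left Mixin2 Top Delta Gamma Final Beta object
super() in Delta.handle on a Node instance goes to the class after Delta in Node's MRO: Gamma.

Gamma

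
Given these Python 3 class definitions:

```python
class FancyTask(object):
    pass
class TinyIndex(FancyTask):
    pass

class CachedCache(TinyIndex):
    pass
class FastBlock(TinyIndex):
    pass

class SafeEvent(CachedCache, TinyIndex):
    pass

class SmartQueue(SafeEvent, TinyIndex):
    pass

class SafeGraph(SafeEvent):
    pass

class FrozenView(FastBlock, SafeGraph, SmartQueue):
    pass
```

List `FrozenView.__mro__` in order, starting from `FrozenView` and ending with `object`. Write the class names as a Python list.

[FrozenView, FastBlock, SafeGraph, SmartQueue, SafeEvent, CachedCache, TinyIndex, FancyTask, object]

L[FrozenView] = FrozenView + merge(L[FastBlock], L[SafeGraph], L[SmartQueue], [FastBlock SafeGraph SmartQueue])
  take FastBlock:  [FastBlock TinyIndex FancyTask object] + [SafeGraph SafeEvent CachedCache TinyIndex FancyTask object] + [SmartQueue SafeEvent CachedCache TinyIndex FancyTask object] + [FastBlock SafeGraph SmartQueue]
  take SafeGraph:  [TinyIndex FancyTask object] + [SafeGraph SafeEvent CachedCache TinyIndex FancyTask object] + [SmartQueue SafeEvent CachedCache TinyIndex FancyTask object] + [SafeGraph SmartQueue]
  take SmartQueue:  [TinyIndex FancyTask object] + [SafeEvent CachedCache TinyIndex FancyTask object] + [SmartQueue SafeEvent CachedCache TinyIndex FancyTask object] + [SmartQueue]
  take SafeEvent:  [TinyIndex FancyTask object] + [SafeEvent CachedCache TinyIndex FancyTask object] + [SafeEvent CachedCache TinyIndex FancyTask object]
  take CachedCache:  [TinyIndex FancyTask object] + [CachedCache TinyIndex FancyTask object] + [CachedCache TinyIndex FancyTask object]
  take TinyIndex:  [TinyIndex FancyTask object] + [TinyIndex FancyTask object] + [TinyIndex FancyTask object]
  take FancyTask:  [FancyTask object] + [FancyTask object] + [FancyTask object]
  take object:  [object] + [object] + [object]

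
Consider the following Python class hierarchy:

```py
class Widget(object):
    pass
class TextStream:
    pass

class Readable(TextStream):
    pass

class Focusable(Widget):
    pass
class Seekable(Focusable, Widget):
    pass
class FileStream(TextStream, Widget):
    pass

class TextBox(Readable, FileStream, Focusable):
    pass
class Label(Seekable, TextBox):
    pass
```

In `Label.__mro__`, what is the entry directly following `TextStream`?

Focusable

L[Label] = Label + merge(L[Seekable], L[TextBox], [Seekable TextBox])
  take Seekable:  [Seekable Focusable Widget object] + [TextBox Readable FileStream TextStream Focusable Widget object] + [Seekable TextBox]
  take TextBox:  [Focusable Widget object] + [TextBox Readable FileStream TextStream Focusable Widget object] + [TextBox]
  take Readable:  [Focusable Widget object] + [Readable FileStream TextStream Focusable Widget object]
  take FileStream:  [Focusable Widget object] + [FileStream TextStream Focusable Widget object]
  take TextStream:  [Focusable Widget object] + [TextStream Focusable Widget object]
  take Focusable:  [Focusable Widget object] + [Focusable Widget object]
  take Widget:  [Widget object] + [Widget object]
  take object:  [object] + [object]
MRO: Label Seekable TextBox Readable FileStream TextStream Focusable Widget object
TextStream is at position 5; next is Focusable.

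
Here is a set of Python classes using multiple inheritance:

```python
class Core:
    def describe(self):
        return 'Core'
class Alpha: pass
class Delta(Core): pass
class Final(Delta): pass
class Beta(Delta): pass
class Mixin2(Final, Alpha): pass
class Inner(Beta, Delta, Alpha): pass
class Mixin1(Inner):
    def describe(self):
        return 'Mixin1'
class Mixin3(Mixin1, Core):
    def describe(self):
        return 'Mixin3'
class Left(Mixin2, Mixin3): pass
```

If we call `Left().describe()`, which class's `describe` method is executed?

L[Left] = Left + merge(L[Mixin2], L[Mixin3], [Mixin2 Mixin3])
  take Mixin2:  [Mixin2 Final Delta Core Alpha object] + [Mixin3 Mixin1 Inner Beta Delta Core Alpha object] + [Mixin2 Mixin3]
  take Final:  [Final Delta Core Alpha object] + [Mixin3 Mixin1 Inner Beta Delta Core Alpha object] + [Mixin3]
  take Mixin3:  [Delta Core Alpha object] + [Mixin3 Mixin1 Inner Beta Delta Core Alpha object] + [Mixin3]
  take Mixin1:  [Delta Core Alpha object] + [Mixin1 Inner Beta Delta Core Alpha object]
  take Inner:  [Delta Core Alpha object] + [Inner Beta Delta Core Alpha object]
  take Beta:  [Delta Core Alpha object] + [Beta Delta Core Alpha object]
  take Delta:  [Delta Core Alpha object] + [Delta Core Alpha object]
  take Core:  [Core Alpha object] + [Core Alpha object]
  take Alpha:  [Alpha object] + [Alpha object]
  take object:  [object] + [object]
MRO: Left Mixin2 Final Mixin3 Mixin1 Inner Beta Delta Core Alpha object
describe is defined in: Core, Mixin1, Mixin3. First along the MRO is Mixin3.

Mixin3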